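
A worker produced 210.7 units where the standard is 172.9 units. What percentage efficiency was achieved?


Efficiency = (actual / standard) × 100
= (210.7 / 172.9) × 100
= 121.9%


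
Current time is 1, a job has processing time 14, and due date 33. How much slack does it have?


Slack = due - current_time - processing
= 33 - 1 - 14
= 18


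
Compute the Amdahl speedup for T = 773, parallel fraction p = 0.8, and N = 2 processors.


Amdahl's law: T_p = T × ((1-p) + p/N)
= 773 × ((1-0.8) + 0.8/2)
= 773 × (0.20 + 0.4000)
= 773 × 0.6000
= 463.80
Speedup = 773/463.80
= 1.67×


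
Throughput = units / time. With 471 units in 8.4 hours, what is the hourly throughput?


Throughput = units / time
= 471 / 8.4
= 56.1 units/hour


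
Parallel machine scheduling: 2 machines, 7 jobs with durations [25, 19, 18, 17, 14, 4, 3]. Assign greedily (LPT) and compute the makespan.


Jobs (LPT sorted): [25, 19, 18, 17, 14, 4, 3]
Machines: 2
  J=25 → Machine 1 (load: 0+25=25)
  J=19 → Machine 2 (load: 0+19=19)
  J=18 → Machine 2 (load: 19+18=37)
  J=17 → Machine 1 (load: 25+17=42)
  J=14 → Machine 2 (load: 37+14=51)
  J=4 → Machine 1 (load: 42+4=46)
  J=3 → Machine 1 (load: 46+3=49)
Machine loads: [49, 51]
Makespan = max = 51 time units


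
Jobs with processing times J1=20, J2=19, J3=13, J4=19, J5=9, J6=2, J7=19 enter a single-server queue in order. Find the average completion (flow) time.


Completion times:
  J1: completes at 20
  J2: completes at 39
  J3: completes at 52
  J4: completes at 71
  J5: completes at 80
  J6: completes at 82
  J7: completes at 101
Sum = 445
Average = 445/7
= 63.57


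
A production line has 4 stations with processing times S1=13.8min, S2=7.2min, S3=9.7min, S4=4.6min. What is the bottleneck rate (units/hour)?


Bottleneck = longest station time
Station times: [13.8, 7.2, 9.7, 4.6]
Max = 13.8 min
Rate = 60 / 13.8
= 4.35 units/hour (bottleneck: 13.8min)


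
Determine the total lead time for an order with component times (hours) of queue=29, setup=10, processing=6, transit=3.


Lead time = queue + setup + processing + transit
= 29 + 10 + 6 + 3
= 48 hours


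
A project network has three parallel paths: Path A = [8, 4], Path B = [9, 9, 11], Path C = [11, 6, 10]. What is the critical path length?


Path A: 8 + 4 = 12
Path B: 9 + 9 + 11 = 29
Path C: 11 + 6 + 10 = 27
Critical path = longest = max(12, 29, 27)
= 29 (Path B)


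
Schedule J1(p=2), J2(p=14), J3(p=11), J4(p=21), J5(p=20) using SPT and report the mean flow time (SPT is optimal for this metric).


SPT order: J1 → J3 → J2 → J5 → J4
Completion times:
  J1: C=2
  J3: C=13
  J2: C=27
  J5: C=47
  J4: C=68
Sum = 157, n = 5
Mean flow = 157/5
= 31.40


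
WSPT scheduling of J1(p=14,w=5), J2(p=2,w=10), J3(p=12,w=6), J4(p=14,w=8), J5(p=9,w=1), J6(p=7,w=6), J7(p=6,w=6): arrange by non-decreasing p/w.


WSPT (Smith's rule): sort by p/w ascending
  J2: p/w = 2/10 = 0.200
  J7: p/w = 6/6 = 1.000
  J6: p/w = 7/6 = 1.167
  J4: p/w = 14/8 = 1.750
  J3: p/w = 12/6 = 2.000
  J1: p/w = 14/5 = 2.800
  J5: p/w = 9/1 = 9.000
Order: J2 → J7 → J6 → J4 → J3 → J1 → J5


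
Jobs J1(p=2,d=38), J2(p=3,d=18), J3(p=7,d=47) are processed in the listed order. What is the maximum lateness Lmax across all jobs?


Lateness per job (L = C - d):
  J1: C=2, d=38, L=-36
  J2: C=5, d=18, L=-13
  J3: C=12, d=47, L=-35
Lmax = max(-36, -13, -35)
= -13


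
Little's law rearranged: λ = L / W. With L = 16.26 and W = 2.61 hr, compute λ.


Little's law: L = λW → λ = L / W
= 16.26 / 2.61
= 6.23 per hour


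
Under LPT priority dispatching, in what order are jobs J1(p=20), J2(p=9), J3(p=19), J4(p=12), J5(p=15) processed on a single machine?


LPT: sort by longest processing time first
  J1: p=20
  J3: p=19
  J5: p=15
  J4: p=12
  J2: p=9
Order: J1 → J3 → J5 → J4 → J2


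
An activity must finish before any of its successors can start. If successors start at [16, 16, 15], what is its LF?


LF = min of all successor start times
Successors start at: [16, 16, 15]
LF = min(16, 16, 15)
= 15


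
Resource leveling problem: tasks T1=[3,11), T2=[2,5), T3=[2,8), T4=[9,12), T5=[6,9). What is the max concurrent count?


Check each time point for overlaps:
  t=3: 3 tasks active (T1, T2, T3)
Max concurrent = 3


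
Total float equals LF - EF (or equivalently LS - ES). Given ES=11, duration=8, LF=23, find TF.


EF = ES + duration = 11 + 8 = 19
LS = LF - duration = 23 - 8 = 15
Total Float = LF - EF = 23 - 19
(or LS - ES = 15 - 11)
= 4


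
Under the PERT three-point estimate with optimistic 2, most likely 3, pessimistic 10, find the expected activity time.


te = (o + 4m + p) / 6
= (2 + 4×3 + 10) / 6
= (2 + 12 + 10) / 6
= 24 / 6
= 4.00


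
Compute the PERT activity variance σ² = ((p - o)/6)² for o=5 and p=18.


σ² = ((p - o) / 6)² = (p - o)² / 36
= (18 - 5)² / 36
= 13² / 36
= 169 / 36
= 4.6944


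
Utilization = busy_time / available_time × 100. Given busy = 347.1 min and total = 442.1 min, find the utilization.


Utilization = busy / total × 100
= 347.1 / 442.1 × 100
= 78.5%


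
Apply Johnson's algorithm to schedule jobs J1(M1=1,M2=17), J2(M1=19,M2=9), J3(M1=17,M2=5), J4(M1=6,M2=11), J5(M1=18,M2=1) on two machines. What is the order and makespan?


Johnson's rule:
Group 1 (M1≤M2, sort by M1): ['J1', 'J4']
Group 2 (M1>M2, sort desc M2): ['J2', 'J3', 'J5']
Sequence: J1 → J4 → J2 → J3 → J5
Makespan calculation:
  J1: M1 done=1, M2 done=18
  J4: M1 done=7, M2 done=29
  J2: M1 done=26, M2 done=38
  J3: M1 done=43, M2 done=48
  J5: M1 done=61, M2 done=62
= Sequence: J1 → J4 → J2 → J3 → J5, Makespan: 62


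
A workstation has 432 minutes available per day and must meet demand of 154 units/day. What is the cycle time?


Cycle time = available time / demand
= 432 / 154
= 2.81 min/unit


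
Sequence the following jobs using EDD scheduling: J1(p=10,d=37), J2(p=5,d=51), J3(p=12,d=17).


EDD: sort by earliest due date
  J3: d=17, p=12
  J1: d=37, p=10
  J2: d=51, p=5
Order: J3 → J1 → J2


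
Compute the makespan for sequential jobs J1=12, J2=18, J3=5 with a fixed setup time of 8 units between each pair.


Makespan = Σ processing + (n-1) × setup
= (12 + 18 + 5) + (3-1)×8
= 35 + 16
= 51 time units


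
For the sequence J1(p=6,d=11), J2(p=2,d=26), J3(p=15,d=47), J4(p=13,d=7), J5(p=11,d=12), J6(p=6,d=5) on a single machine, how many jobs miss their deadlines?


Completion vs due date:
  J1: C=6, d=11 → on time
  J2: C=8, d=26 → on time
  J3: C=23, d=47 → on time
  J4: C=36, d=7 → TARDY
  J5: C=47, d=12 → TARDY
  J6: C=53, d=5 → TARDY
Tardy jobs: J4, J5, J6
Count = 3


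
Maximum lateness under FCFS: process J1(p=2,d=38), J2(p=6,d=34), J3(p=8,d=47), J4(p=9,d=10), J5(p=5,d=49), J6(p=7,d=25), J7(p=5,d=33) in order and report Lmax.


Lateness per job (L = C - d):
  J1: C=2, d=38, L=-36
  J2: C=8, d=34, L=-26
  J3: C=16, d=47, L=-31
  J4: C=25, d=10, L=15
  J5: C=30, d=49, L=-19
  J6: C=37, d=25, L=12
  J7: C=42, d=33, L=9
Lmax = max(-36, -26, -31, 15, -19, 12, 9)
= 15


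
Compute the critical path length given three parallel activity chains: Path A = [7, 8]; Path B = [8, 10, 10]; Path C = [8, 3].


Path A: 7 + 8 = 15
Path B: 8 + 10 + 10 = 28
Path C: 8 + 3 = 11
Critical path = longest = max(15, 28, 11)
= 28 (Path B)


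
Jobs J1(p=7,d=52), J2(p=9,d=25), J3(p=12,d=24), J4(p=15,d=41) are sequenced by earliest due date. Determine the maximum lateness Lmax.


EDD order: J3 → J2 → J4 → J1
Completion and lateness:
  J3: C=12, d=24, L=12-24=-12
  J2: C=21, d=25, L=21-25=-4
  J4: C=36, d=41, L=36-41=-5
  J1: C=43, d=52, L=43-52=-9
Lmax = max(-12, -4, -5, -9)
= -4


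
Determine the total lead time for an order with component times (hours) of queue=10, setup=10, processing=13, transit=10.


Lead time = queue + setup + processing + transit
= 10 + 10 + 13 + 10
= 43 hours


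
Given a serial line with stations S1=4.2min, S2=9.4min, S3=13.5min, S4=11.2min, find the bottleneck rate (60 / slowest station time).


Bottleneck = longest station time
Station times: [4.2, 9.4, 13.5, 11.2]
Max = 13.5 min
Rate = 60 / 13.5
= 4.44 units/hour (bottleneck: 13.5min)


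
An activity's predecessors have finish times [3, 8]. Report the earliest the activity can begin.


ES = max of all predecessor completion times
Predecessors: [3, 8]
ES = max(3, 8)
= 8


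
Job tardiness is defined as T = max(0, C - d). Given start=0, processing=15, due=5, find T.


Completion = start + processing = 0 + 15 = 15
Tardiness = max(0, C - d) = max(0, 15 - 5)
= max(0, 10)
= 10


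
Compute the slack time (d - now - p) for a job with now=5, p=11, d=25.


Slack = due - current_time - processing
= 25 - 5 - 11
= 9


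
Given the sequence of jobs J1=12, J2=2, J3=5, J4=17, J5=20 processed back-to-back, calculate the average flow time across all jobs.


Completion times:
  J1: completes at 12
  J2: completes at 14
  J3: completes at 19
  J4: completes at 36
  J5: completes at 56
Sum = 137
Average = 137/5
= 27.40


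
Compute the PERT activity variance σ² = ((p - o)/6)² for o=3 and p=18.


σ² = ((p - o) / 6)² = (p - o)² / 36
= (18 - 3)² / 36
= 15² / 36
= 225 / 36
= 6.2500


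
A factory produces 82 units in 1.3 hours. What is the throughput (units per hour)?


Throughput = units / time
= 82 / 1.3
= 63.1 units/hour


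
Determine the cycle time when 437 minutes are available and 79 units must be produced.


Cycle time = available time / demand
= 437 / 79
= 5.53 min/unit


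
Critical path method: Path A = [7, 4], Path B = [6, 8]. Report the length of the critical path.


Path A: 7 + 4 = 11
Path B: 6 + 8 = 14
Critical path = longest = max(11, 14)
= 14 (Path B)


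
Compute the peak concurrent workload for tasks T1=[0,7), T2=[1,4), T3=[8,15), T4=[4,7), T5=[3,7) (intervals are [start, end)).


Check each time point for overlaps:
  t=3: 3 tasks active (T1, T2, T5)
Max concurrent = 3


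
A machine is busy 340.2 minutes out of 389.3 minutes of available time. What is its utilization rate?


Utilization = busy / total × 100
= 340.2 / 389.3 × 100
= 87.4%


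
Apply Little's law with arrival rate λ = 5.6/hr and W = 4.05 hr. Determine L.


Little's law: L = λ × W
= 5.6 × 4.05
= 22.68


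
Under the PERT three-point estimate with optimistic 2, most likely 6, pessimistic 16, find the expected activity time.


te = (o + 4m + p) / 6
= (2 + 4×6 + 16) / 6
= (2 + 24 + 16) / 6
= 42 / 6
= 7.00


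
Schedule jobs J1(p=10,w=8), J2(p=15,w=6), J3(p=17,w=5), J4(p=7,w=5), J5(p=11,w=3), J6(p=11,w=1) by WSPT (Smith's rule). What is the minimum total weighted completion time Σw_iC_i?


WSPT order (by p/w): J1 → J4 → J2 → J3 → J5 → J6
  J1: C=10, w·C=8×10=80
  J4: C=17, w·C=5×17=85
  J2: C=32, w·C=6×32=192
  J3: C=49, w·C=5×49=245
  J5: C=60, w·C=3×60=180
  J6: C=71, w·C=1×71=71
Σ w·C = 853
= 853


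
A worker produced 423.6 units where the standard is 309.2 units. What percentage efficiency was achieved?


Efficiency = (actual / standard) × 100
= (423.6 / 309.2) × 100
= 137.0%


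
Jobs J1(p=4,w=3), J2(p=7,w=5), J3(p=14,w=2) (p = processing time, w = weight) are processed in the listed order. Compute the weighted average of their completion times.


Completion times:
  J1: C=4, w×C=3×4=12
  J2: C=11, w×C=5×11=55
  J3: C=25, w×C=2×25=50
Sum w×C = 117
Sum w = 10
Weighted avg = 117/10
= 11.70


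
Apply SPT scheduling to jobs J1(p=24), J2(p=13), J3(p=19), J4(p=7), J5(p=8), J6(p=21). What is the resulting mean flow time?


SPT order: J4 → J5 → J2 → J3 → J6 → J1
Completion times:
  J4: C=7
  J5: C=15
  J2: C=28
  J3: C=47
  J6: C=68
  J1: C=92
Sum = 257, n = 6
Mean flow = 257/6
= 42.83


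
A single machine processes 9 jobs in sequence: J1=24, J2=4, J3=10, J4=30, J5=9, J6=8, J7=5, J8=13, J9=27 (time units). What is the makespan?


Sequential makespan: sum all processing times
= 24 + 4 + 10 + 30 + 9 + 8 + 5 + 13 + 27
= 130 time units


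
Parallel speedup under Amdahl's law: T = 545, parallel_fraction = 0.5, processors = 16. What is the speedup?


Amdahl's law: T_p = T × ((1-p) + p/N)
= 545 × ((1-0.5) + 0.5/16)
= 545 × (0.50 + 0.0312)
= 545 × 0.5312
= 289.53
Speedup = 545/289.53
= 1.88×


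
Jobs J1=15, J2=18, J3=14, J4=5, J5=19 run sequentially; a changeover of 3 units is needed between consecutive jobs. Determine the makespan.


Makespan = Σ processing + (n-1) × setup
= (15 + 18 + 14 + 5 + 19) + (5-1)×3
= 71 + 12
= 83 time units


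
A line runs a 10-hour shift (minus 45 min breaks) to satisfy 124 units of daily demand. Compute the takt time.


Available = 10×60 - 45 = 555 min
Takt time = 555 / 124
= 4.48 min/unit


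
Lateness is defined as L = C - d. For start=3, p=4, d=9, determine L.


Completion = 3 + 4 = 7
Lateness = C - d = 7 - 9
= -2


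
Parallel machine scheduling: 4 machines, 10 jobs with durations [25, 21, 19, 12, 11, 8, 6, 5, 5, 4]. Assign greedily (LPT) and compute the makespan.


Jobs (LPT sorted): [25, 21, 19, 12, 11, 8, 6, 5, 5, 4]
Machines: 4
  J=25 → Machine 1 (load: 0+25=25)
  J=21 → Machine 2 (load: 0+21=21)
  J=19 → Machine 3 (load: 0+19=19)
  J=12 → Machine 4 (load: 0+12=12)
  J=11 → Machine 4 (load: 12+11=23)
  J=8 → Machine 3 (load: 19+8=27)
  J=6 → Machine 2 (load: 21+6=27)
  J=5 → Machine 4 (load: 23+5=28)
  J=5 → Machine 1 (load: 25+5=30)
  J=4 → Machine 2 (load: 27+4=31)
Machine loads: [30, 31, 27, 28]
Makespan = max = 31 time units


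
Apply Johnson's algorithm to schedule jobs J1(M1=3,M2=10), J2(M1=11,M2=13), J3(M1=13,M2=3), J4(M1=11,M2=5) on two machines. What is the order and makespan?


Johnson's rule:
Group 1 (M1≤M2, sort by M1): ['J1', 'J2']
Group 2 (M1>M2, sort desc M2): ['J4', 'J3']
Sequence: J1 → J2 → J4 → J3
Makespan calculation:
  J1: M1 done=3, M2 done=13
  J2: M1 done=14, M2 done=27
  J4: M1 done=25, M2 done=32
  J3: M1 done=38, M2 done=41
= Sequence: J1 → J2 → J4 → J3, Makespan: 41


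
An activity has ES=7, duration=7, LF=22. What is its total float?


EF = ES + duration = 7 + 7 = 14
LS = LF - duration = 22 - 7 = 15
Total Float = LF - EF = 22 - 14
(or LS - ES = 15 - 7)
= 8


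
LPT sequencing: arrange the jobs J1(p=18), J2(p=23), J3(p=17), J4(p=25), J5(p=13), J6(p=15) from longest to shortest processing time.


LPT: sort by longest processing time first
  J4: p=25
  J2: p=23
  J1: p=18
  J3: p=17
  J6: p=15
  J5: p=13
Order: J4 → J2 → J1 → J3 → J6 → J5


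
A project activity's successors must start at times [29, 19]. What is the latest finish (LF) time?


LF = min of all successor start times
Successors start at: [29, 19]
LF = min(29, 19)
= 19


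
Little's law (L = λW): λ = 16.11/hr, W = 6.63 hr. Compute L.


Little's law: L = λ × W
= 16.11 × 6.63
= 106.81


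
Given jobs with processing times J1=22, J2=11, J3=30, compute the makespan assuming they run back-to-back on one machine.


Sequential makespan: sum all processing times
= 22 + 11 + 30
= 63 time units


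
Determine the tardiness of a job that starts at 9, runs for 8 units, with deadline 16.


Completion = start + processing = 9 + 8 = 17
Tardiness = max(0, C - d) = max(0, 17 - 16)
= max(0, 1)
= 1


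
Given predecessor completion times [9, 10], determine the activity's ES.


ES = max of all predecessor completion times
Predecessors: [9, 10]
ES = max(9, 10)
= 10


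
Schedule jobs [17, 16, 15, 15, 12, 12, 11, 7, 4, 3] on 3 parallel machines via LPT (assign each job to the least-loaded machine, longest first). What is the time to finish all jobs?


Jobs (LPT sorted): [17, 16, 15, 15, 12, 12, 11, 7, 4, 3]
Machines: 3
  J=17 → Machine 1 (load: 0+17=17)
  J=16 → Machine 2 (load: 0+16=16)
  J=15 → Machine 3 (load: 0+15=15)
  J=15 → Machine 3 (load: 15+15=30)
  J=12 → Machine 2 (load: 16+12=28)
  J=12 → Machine 1 (load: 17+12=29)
  J=11 → Machine 2 (load: 28+11=39)
  J=7 → Machine 1 (load: 29+7=36)
  J=4 → Machine 3 (load: 30+4=34)
  J=3 → Machine 3 (load: 34+3=37)
Machine loads: [36, 39, 37]
Makespan = max = 39 time units


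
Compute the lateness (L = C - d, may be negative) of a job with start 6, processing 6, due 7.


Completion = 6 + 6 = 12
Lateness = C - d = 12 - 7
= 5


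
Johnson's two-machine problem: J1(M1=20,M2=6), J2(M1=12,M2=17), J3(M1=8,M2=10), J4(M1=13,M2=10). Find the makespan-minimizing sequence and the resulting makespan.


Johnson's rule:
Group 1 (M1≤M2, sort by M1): ['J3', 'J2']
Group 2 (M1>M2, sort desc M2): ['J4', 'J1']
Sequence: J3 → J2 → J4 → J1
Makespan calculation:
  J3: M1 done=8, M2 done=18
  J2: M1 done=20, M2 done=37
  J4: M1 done=33, M2 done=47
  J1: M1 done=53, M2 done=59
= Sequence: J3 → J2 → J4 → J1, Makespan: 59


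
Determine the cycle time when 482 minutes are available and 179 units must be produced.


Cycle time = available time / demand
= 482 / 179
= 2.69 min/unit


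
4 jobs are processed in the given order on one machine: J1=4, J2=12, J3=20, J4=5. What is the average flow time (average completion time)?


Completion times:
  J1: completes at 4
  J2: completes at 16
  J3: completes at 36
  J4: completes at 41
Sum = 97
Average = 97/4
= 24.25


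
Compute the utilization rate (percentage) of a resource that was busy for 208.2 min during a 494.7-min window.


Utilization = busy / total × 100
= 208.2 / 494.7 × 100
= 42.1%


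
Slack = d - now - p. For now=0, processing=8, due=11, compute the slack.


Slack = due - current_time - processing
= 11 - 0 - 8
= 3


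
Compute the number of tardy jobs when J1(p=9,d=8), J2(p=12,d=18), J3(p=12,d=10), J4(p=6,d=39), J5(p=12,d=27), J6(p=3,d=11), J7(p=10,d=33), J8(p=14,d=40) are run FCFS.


Completion vs due date:
  J1: C=9, d=8 → TARDY
  J2: C=21, d=18 → TARDY
  J3: C=33, d=10 → TARDY
  J4: C=39, d=39 → on time
  J5: C=51, d=27 → TARDY
  J6: C=54, d=11 → TARDY
  J7: C=64, d=33 → TARDY
  J8: C=78, d=40 → TARDY
Tardy jobs: J1, J2, J3, J5, J6, J7, J8
Count = 7


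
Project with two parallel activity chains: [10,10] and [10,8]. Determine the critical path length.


Path A: 10 + 10 = 20
Path B: 10 + 8 = 18
Critical path = longest = max(20, 18)
= 20 (Path A)


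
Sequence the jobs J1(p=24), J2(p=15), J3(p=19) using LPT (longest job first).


LPT: sort by longest processing time first
  J1: p=24
  J3: p=19
  J2: p=15
Order: J1 → J3 → J2


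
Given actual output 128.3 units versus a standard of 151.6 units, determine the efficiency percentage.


Efficiency = (actual / standard) × 100
= (128.3 / 151.6) × 100
= 84.6%


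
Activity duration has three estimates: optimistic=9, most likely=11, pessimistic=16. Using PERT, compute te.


te = (o + 4m + p) / 6
= (9 + 4×11 + 16) / 6
= (9 + 44 + 16) / 6
= 69 / 6
= 11.50


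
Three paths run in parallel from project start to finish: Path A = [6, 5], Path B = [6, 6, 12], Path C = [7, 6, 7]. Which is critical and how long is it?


Path A: 6 + 5 = 11
Path B: 6 + 6 + 12 = 24
Path C: 7 + 6 + 7 = 20
Critical path = longest = max(11, 24, 20)
= 24 (Path B)


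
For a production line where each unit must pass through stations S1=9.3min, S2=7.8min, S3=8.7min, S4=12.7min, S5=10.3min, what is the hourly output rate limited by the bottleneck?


Bottleneck = longest station time
Station times: [9.3, 7.8, 8.7, 12.7, 10.3]
Max = 12.7 min
Rate = 60 / 12.7
= 4.72 units/hour (bottleneck: 12.7min)


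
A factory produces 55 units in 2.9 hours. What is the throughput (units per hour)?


Throughput = units / time
= 55 / 2.9
= 19.0 units/hour


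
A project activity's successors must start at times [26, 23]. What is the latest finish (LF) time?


LF = min of all successor start times
Successors start at: [26, 23]
LF = min(26, 23)
= 23


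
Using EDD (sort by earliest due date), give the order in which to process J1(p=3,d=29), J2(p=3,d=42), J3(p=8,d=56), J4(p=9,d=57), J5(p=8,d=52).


EDD: sort by earliest due date
  J1: d=29, p=3
  J2: d=42, p=3
  J5: d=52, p=8
  J3: d=56, p=8
  J4: d=57, p=9
Order: J1 → J2 → J5 → J3 → J4


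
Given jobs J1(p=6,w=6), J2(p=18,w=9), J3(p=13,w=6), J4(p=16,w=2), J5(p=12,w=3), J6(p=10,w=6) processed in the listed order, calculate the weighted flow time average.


Completion times:
  J1: C=6, w×C=6×6=36
  J2: C=24, w×C=9×24=216
  J3: C=37, w×C=6×37=222
  J4: C=53, w×C=2×53=106
  J5: C=65, w×C=3×65=195
  J6: C=75, w×C=6×75=450
Sum w×C = 1225
Sum w = 32
Weighted avg = 1225/32
= 38.28


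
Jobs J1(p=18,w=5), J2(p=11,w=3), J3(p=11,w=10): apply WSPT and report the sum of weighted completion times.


WSPT order (by p/w): J3 → J1 → J2
  J3: C=11, w·C=10×11=110
  J1: C=29, w·C=5×29=145
  J2: C=40, w·C=3×40=120
Σ w·C = 375
= 375


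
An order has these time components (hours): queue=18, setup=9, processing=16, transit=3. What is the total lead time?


Lead time = queue + setup + processing + transit
= 18 + 9 + 16 + 3
= 46 hours


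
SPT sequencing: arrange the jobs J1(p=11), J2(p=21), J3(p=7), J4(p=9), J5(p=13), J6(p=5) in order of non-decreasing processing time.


SPT: sort by shortest processing time
  J6: p=5
  J3: p=7
  J4: p=9
  J1: p=11
  J5: p=13
  J2: p=21
Order: J6 → J3 → J4 → J1 → J5 → J2


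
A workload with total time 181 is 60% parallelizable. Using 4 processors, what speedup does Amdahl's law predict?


Amdahl's law: T_p = T × ((1-p) + p/N)
= 181 × ((1-0.6) + 0.6/4)
= 181 × (0.40 + 0.1500)
= 181 × 0.5500
= 99.55
Speedup = 181/99.55
= 1.82×


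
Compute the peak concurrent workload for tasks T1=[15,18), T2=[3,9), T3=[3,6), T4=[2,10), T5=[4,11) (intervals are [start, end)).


Check each time point for overlaps:
  t=4: 4 tasks active (T2, T3, T4, T5)
Max concurrent = 4


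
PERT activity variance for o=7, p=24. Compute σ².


σ² = ((p - o) / 6)² = (p - o)² / 36
= (24 - 7)² / 36
= 17² / 36
= 289 / 36
= 8.0278


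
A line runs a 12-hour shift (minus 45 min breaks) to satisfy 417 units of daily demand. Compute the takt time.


Available = 12×60 - 45 = 675 min
Takt time = 675 / 417
= 1.62 min/unit


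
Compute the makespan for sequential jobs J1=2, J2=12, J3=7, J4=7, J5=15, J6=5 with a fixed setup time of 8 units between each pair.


Makespan = Σ processing + (n-1) × setup
= (2 + 12 + 7 + 7 + 15 + 5) + (6-1)×8
= 48 + 40
= 88 time units


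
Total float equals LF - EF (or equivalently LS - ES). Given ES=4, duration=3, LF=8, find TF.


EF = ES + duration = 4 + 3 = 7
LS = LF - duration = 8 - 3 = 5
Total Float = LF - EF = 8 - 7
(or LS - ES = 5 - 4)
= 1


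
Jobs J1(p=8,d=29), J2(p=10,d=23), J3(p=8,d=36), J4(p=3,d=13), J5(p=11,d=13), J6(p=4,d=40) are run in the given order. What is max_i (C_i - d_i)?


Lateness per job (L = C - d):
  J1: C=8, d=29, L=-21
  J2: C=18, d=23, L=-5
  J3: C=26, d=36, L=-10
  J4: C=29, d=13, L=16
  J5: C=40, d=13, L=27
  J6: C=44, d=40, L=4
Lmax = max(-21, -5, -10, 16, 27, 4)
= 27


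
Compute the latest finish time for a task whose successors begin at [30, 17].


LF = min of all successor start times
Successors start at: [30, 17]
LF = min(30, 17)
= 17


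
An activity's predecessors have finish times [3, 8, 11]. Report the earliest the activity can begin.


ES = max of all predecessor completion times
Predecessors: [3, 8, 11]
ES = max(3, 8, 11)
= 11


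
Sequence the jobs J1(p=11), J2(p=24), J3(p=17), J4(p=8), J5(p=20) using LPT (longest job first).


LPT: sort by longest processing time first
  J2: p=24
  J5: p=20
  J3: p=17
  J1: p=11
  J4: p=8
Order: J2 → J5 → J3 → J1 → J4


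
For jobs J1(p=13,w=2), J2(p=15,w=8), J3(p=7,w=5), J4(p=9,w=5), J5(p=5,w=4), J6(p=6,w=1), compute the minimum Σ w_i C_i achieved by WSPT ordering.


WSPT order (by p/w): J5 → J3 → J4 → J2 → J6 → J1
  J5: C=5, w·C=4×5=20
  J3: C=12, w·C=5×12=60
  J4: C=21, w·C=5×21=105
  J2: C=36, w·C=8×36=288
  J6: C=42, w·C=1×42=42
  J1: C=55, w·C=2×55=110
Σ w·C = 625
= 625


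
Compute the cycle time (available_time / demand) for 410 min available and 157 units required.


Cycle time = available time / demand
= 410 / 157
= 2.61 min/unit


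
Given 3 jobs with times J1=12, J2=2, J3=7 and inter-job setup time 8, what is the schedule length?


Makespan = Σ processing + (n-1) × setup
= (12 + 2 + 7) + (3-1)×8
= 21 + 16
= 37 time units


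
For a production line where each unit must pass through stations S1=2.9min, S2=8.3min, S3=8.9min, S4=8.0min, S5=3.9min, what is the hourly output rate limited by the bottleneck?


Bottleneck = longest station time
Station times: [2.9, 8.3, 8.9, 8.0, 3.9]
Max = 8.9 min
Rate = 60 / 8.9
= 6.74 units/hour (bottleneck: 8.9min)


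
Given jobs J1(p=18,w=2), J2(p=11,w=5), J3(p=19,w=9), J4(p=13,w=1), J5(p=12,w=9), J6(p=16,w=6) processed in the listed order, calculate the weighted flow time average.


Completion times:
  J1: C=18, w×C=2×18=36
  J2: C=29, w×C=5×29=145
  J3: C=48, w×C=9×48=432
  J4: C=61, w×C=1×61=61
  J5: C=73, w×C=9×73=657
  J6: C=89, w×C=6×89=534
Sum w×C = 1865
Sum w = 32
Weighted avg = 1865/32
= 58.28


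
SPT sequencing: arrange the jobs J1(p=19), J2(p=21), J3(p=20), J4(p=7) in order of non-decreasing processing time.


SPT: sort by shortest processing time
  J4: p=7
  J1: p=19
  J3: p=20
  J2: p=21
Order: J4 → J1 → J3 → J2


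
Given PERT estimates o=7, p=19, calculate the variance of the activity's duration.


σ² = ((p - o) / 6)² = (p - o)² / 36
= (19 - 7)² / 36
= 12² / 36
= 144 / 36
= 4.0000


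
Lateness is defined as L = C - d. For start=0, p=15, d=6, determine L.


Completion = 0 + 15 = 15
Lateness = C - d = 15 - 6
= 9


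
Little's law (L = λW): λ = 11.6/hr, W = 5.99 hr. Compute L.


Little's law: L = λ × W
= 11.6 × 5.99
= 69.48


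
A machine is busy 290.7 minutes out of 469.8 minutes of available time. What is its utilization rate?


Utilization = busy / total × 100
= 290.7 / 469.8 × 100
= 61.9%


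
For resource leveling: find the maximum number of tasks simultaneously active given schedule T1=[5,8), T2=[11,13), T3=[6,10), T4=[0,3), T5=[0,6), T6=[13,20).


Check each time point for overlaps:
  t=0: 2 tasks active (T4, T5)
Max concurrent = 2


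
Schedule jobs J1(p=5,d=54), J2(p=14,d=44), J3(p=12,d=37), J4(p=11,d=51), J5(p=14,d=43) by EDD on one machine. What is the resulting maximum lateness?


EDD order: J3 → J5 → J2 → J4 → J1
Completion and lateness:
  J3: C=12, d=37, L=12-37=-25
  J5: C=26, d=43, L=26-43=-17
  J2: C=40, d=44, L=40-44=-4
  J4: C=51, d=51, L=51-51=0
  J1: C=56, d=54, L=56-54=2
Lmax = max(-25, -17, -4, 0, 2)
= 2


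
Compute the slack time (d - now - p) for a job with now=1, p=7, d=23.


Slack = due - current_time - processing
= 23 - 1 - 7
= 15


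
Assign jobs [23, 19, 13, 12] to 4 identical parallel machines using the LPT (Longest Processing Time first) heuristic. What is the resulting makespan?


Jobs (LPT sorted): [23, 19, 13, 12]
Machines: 4
  J=23 → Machine 1 (load: 0+23=23)
  J=19 → Machine 2 (load: 0+19=19)
  J=13 → Machine 3 (load: 0+13=13)
  J=12 → Machine 4 (load: 0+12=12)
Machine loads: [23, 19, 13, 12]
Makespan = max = 23 time units


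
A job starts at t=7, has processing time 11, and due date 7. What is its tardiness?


Completion = start + processing = 7 + 11 = 18
Tardiness = max(0, C - d) = max(0, 18 - 7)
= max(0, 11)
= 11


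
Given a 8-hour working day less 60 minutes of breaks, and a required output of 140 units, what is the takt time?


Available = 8×60 - 60 = 420 min
Takt time = 420 / 140
= 3.00 min/unit


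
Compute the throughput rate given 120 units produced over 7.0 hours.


Throughput = units / time
= 120 / 7.0
= 17.1 units/hour


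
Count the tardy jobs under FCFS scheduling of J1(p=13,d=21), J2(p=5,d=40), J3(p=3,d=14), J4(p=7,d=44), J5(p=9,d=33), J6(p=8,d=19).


Completion vs due date:
  J1: C=13, d=21 → on time
  J2: C=18, d=40 → on time
  J3: C=21, d=14 → TARDY
  J4: C=28, d=44 → on time
  J5: C=37, d=33 → TARDY
  J6: C=45, d=19 → TARDY
Tardy jobs: J3, J5, J6
Count = 3


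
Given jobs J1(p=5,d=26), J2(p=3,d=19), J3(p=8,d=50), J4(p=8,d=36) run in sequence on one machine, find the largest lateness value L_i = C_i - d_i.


Lateness per job (L = C - d):
  J1: C=5, d=26, L=-21
  J2: C=8, d=19, L=-11
  J3: C=16, d=50, L=-34
  J4: C=24, d=36, L=-12
Lmax = max(-21, -11, -34, -12)
= -11


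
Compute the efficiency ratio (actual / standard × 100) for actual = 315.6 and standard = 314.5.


Efficiency = (actual / standard) × 100
= (315.6 / 314.5) × 100
= 100.3%


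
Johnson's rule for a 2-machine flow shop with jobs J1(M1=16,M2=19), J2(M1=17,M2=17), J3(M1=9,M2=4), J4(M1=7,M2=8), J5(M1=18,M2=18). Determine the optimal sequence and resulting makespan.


Johnson's rule:
Group 1 (M1≤M2, sort by M1): ['J4', 'J1', 'J2', 'J5']
Group 2 (M1>M2, sort desc M2): ['J3']
Sequence: J4 → J1 → J2 → J5 → J3
Makespan calculation:
  J4: M1 done=7, M2 done=15
  J1: M1 done=23, M2 done=42
  J2: M1 done=40, M2 done=59
  J5: M1 done=58, M2 done=77
  J3: M1 done=67, M2 done=81
= Sequence: J4 → J1 → J2 → J5 → J3, Makespan: 81


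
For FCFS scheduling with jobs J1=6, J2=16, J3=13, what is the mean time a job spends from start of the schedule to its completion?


Completion times:
  J1: completes at 6
  J2: completes at 22
  J3: completes at 35
Sum = 63
Average = 63/3
= 21.00


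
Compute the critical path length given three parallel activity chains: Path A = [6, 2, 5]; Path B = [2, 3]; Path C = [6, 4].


Path A: 6 + 2 + 5 = 13
Path B: 2 + 3 = 5
Path C: 6 + 4 = 10
Critical path = longest = max(13, 5, 10)
= 13 (Path A)


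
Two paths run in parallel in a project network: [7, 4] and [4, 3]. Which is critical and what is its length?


Path A: 7 + 4 = 11
Path B: 4 + 3 = 7
Critical path = longest = max(11, 7)
= 11 (Path A)


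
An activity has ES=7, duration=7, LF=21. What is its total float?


EF = ES + duration = 7 + 7 = 14
LS = LF - duration = 21 - 7 = 14
Total Float = LF - EF = 21 - 14
(or LS - ES = 14 - 7)
= 7


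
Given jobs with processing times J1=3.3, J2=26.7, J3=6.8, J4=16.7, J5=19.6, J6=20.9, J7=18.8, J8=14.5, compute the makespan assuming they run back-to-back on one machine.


Sequential makespan: sum all processing times
= 3.3 + 26.7 + 6.8 + 16.7 + 19.6 + 20.9 + 18.8 + 14.5
= 127.3 time units


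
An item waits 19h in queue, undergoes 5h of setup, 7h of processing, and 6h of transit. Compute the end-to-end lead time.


Lead time = queue + setup + processing + transit
= 19 + 5 + 7 + 6
= 37 hours


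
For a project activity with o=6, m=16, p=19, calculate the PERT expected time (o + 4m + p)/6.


te = (o + 4m + p) / 6
= (6 + 4×16 + 19) / 6
= (6 + 64 + 19) / 6
= 89 / 6
= 14.83


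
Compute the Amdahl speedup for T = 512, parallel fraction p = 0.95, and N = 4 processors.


Amdahl's law: T_p = T × ((1-p) + p/N)
= 512 × ((1-0.95) + 0.95/4)
= 512 × (0.05 + 0.2375)
= 512 × 0.2875
= 147.20
Speedup = 512/147.20
= 3.48×


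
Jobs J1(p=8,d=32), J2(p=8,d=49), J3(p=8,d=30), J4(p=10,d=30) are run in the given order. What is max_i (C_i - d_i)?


Lateness per job (L = C - d):
  J1: C=8, d=32, L=-24
  J2: C=16, d=49, L=-33
  J3: C=24, d=30, L=-6
  J4: C=34, d=30, L=4
Lmax = max(-24, -33, -6, 4)
= 4


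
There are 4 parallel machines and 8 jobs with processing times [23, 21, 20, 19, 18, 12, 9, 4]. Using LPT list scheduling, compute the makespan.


Jobs (LPT sorted): [23, 21, 20, 19, 18, 12, 9, 4]
Machines: 4
  J=23 → Machine 1 (load: 0+23=23)
  J=21 → Machine 2 (load: 0+21=21)
  J=20 → Machine 3 (load: 0+20=20)
  J=19 → Machine 4 (load: 0+19=19)
  J=18 → Machine 4 (load: 19+18=37)
  J=12 → Machine 3 (load: 20+12=32)
  J=9 → Machine 2 (load: 21+9=30)
  J=4 → Machine 1 (load: 23+4=27)
Machine loads: [27, 30, 32, 37]
Makespan = max = 37 time units


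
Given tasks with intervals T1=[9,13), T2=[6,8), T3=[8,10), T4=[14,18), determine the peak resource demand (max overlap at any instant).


Check each time point for overlaps:
  t=9: 2 tasks active (T1, T3)
Max concurrent = 2


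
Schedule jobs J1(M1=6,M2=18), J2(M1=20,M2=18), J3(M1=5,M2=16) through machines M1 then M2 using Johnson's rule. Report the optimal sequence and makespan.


Johnson's rule:
Group 1 (M1≤M2, sort by M1): ['J3', 'J1']
Group 2 (M1>M2, sort desc M2): ['J2']
Sequence: J3 → J1 → J2
Makespan calculation:
  J3: M1 done=5, M2 done=21
  J1: M1 done=11, M2 done=39
  J2: M1 done=31, M2 done=57
= Sequence: J3 → J1 → J2, Makespan: 57


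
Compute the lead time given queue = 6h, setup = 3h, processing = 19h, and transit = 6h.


Lead time = queue + setup + processing + transit
= 6 + 3 + 19 + 6
= 34 hours


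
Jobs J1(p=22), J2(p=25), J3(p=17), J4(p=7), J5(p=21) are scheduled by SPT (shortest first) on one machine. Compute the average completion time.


SPT order: J4 → J3 → J5 → J1 → J2
Completion times:
  J4: C=7
  J3: C=24
  J5: C=45
  J1: C=67
  J2: C=92
Sum = 235, n = 5
Mean flow = 235/5
= 47.00


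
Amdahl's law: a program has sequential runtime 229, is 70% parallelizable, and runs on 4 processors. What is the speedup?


Amdahl's law: T_p = T × ((1-p) + p/N)
= 229 × ((1-0.7) + 0.7/4)
= 229 × (0.30 + 0.1750)
= 229 × 0.4750
= 108.78
Speedup = 229/108.78
= 2.11×


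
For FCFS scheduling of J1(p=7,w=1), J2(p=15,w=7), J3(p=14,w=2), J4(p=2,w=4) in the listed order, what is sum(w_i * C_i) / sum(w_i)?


Completion times:
  J1: C=7, w×C=1×7=7
  J2: C=22, w×C=7×22=154
  J3: C=36, w×C=2×36=72
  J4: C=38, w×C=4×38=152
Sum w×C = 385
Sum w = 14
Weighted avg = 385/14
= 27.50


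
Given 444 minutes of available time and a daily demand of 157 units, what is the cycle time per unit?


Cycle time = available time / demand
= 444 / 157
= 2.83 min/unit


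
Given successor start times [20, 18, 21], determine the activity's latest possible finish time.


LF = min of all successor start times
Successors start at: [20, 18, 21]
LF = min(20, 18, 21)
= 18


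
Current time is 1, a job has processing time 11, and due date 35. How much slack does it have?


Slack = due - current_time - processing
= 35 - 1 - 11
= 23


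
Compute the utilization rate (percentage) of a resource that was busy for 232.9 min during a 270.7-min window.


Utilization = busy / total × 100
= 232.9 / 270.7 × 100
= 86.0%


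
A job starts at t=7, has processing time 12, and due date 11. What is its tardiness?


Completion = start + processing = 7 + 12 = 19
Tardiness = max(0, C - d) = max(0, 19 - 11)
= max(0, 8)
= 8


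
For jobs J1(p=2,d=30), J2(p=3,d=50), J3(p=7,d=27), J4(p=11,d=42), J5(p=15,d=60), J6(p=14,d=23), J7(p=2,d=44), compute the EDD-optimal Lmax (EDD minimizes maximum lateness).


EDD order: J6 → J3 → J1 → J4 → J7 → J2 → J5
Completion and lateness:
  J6: C=14, d=23, L=14-23=-9
  J3: C=21, d=27, L=21-27=-6
  J1: C=23, d=30, L=23-30=-7
  J4: C=34, d=42, L=34-42=-8
  J7: C=36, d=44, L=36-44=-8
  J2: C=39, d=50, L=39-50=-11
  J5: C=54, d=60, L=54-60=-6
Lmax = max(-9, -6, -7, -8, -8, -11, -6)
= -6


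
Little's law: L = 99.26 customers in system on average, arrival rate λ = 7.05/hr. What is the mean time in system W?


Little's law: L = λW → W = L / λ
= 99.26 / 7.05
= 14.08 hours


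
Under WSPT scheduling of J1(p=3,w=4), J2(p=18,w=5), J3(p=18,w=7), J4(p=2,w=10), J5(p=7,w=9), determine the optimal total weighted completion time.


WSPT order (by p/w): J4 → J1 → J5 → J3 → J2
  J4: C=2, w·C=10×2=20
  J1: C=5, w·C=4×5=20
  J5: C=12, w·C=9×12=108
  J3: C=30, w·C=7×30=210
  J2: C=48, w·C=5×48=240
Σ w·C = 598
= 598


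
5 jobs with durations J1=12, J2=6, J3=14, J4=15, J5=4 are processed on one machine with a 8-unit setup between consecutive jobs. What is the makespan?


Makespan = Σ processing + (n-1) × setup
= (12 + 6 + 14 + 15 + 4) + (5-1)×8
= 51 + 32
= 83 time units


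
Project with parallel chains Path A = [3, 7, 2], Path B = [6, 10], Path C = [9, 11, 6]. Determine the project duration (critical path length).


Path A: 3 + 7 + 2 = 12
Path B: 6 + 10 = 16
Path C: 9 + 11 + 6 = 26
Critical path = longest = max(12, 16, 26)
= 26 (Path C)


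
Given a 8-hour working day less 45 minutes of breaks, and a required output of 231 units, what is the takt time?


Available = 8×60 - 45 = 435 min
Takt time = 435 / 231
= 1.88 min/unit


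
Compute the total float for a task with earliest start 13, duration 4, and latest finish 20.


EF = ES + duration = 13 + 4 = 17
LS = LF - duration = 20 - 4 = 16
Total Float = LF - EF = 20 - 17
(or LS - ES = 16 - 13)
= 3


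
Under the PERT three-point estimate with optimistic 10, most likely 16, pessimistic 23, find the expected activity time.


te = (o + 4m + p) / 6
= (10 + 4×16 + 23) / 6
= (10 + 64 + 23) / 6
= 97 / 6
= 16.17


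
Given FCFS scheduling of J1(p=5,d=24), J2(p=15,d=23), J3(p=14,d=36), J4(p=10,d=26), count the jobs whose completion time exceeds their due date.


Completion vs due date:
  J1: C=5, d=24 → on time
  J2: C=20, d=23 → on time
  J3: C=34, d=36 → on time
  J4: C=44, d=26 → TARDY
Tardy jobs: J4
Count = 1


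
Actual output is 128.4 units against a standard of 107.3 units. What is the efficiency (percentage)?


Efficiency = (actual / standard) × 100
= (128.4 / 107.3) × 100
= 119.7%


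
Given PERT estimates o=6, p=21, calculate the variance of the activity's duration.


σ² = ((p - o) / 6)² = (p - o)² / 36
= (21 - 6)² / 36
= 15² / 36
= 225 / 36
= 6.2500


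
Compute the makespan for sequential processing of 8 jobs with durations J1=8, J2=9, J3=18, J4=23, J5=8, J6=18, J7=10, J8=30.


Sequential makespan: sum all processing times
= 8 + 9 + 18 + 23 + 8 + 18 + 10 + 30
= 124 time units


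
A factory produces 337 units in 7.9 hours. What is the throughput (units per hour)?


Throughput = units / time
= 337 / 7.9
= 42.7 units/hour


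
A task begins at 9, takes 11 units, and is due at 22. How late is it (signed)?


Completion = 9 + 11 = 20
Lateness = C - d = 20 - 22
= -2


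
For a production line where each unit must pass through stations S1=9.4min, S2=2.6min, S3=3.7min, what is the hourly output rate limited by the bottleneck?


Bottleneck = longest station time
Station times: [9.4, 2.6, 3.7]
Max = 9.4 min
Rate = 60 / 9.4
= 6.38 units/hour (bottleneck: 9.4min)


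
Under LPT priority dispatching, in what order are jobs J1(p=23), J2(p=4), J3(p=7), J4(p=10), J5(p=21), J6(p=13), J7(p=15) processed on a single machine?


LPT: sort by longest processing time first
  J1: p=23
  J5: p=21
  J7: p=15
  J6: p=13
  J4: p=10
  J3: p=7
  J2: p=4
Order: J1 → J5 → J7 → J6 → J4 → J3 → J2


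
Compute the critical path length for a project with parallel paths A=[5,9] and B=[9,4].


Path A: 5 + 9 = 14
Path B: 9 + 4 = 13
Critical path = longest = max(14, 13)
= 14 (Path A)


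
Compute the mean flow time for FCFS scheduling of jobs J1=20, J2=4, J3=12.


Completion times:
  J1: completes at 20
  J2: completes at 24
  J3: completes at 36
Sum = 80
Average = 80/3
= 26.67


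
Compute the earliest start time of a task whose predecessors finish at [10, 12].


ES = max of all predecessor completion times
Predecessors: [10, 12]
ES = max(10, 12)
= 12


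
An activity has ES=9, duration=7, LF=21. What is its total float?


EF = ES + duration = 9 + 7 = 16
LS = LF - duration = 21 - 7 = 14
Total Float = LF - EF = 21 - 16
(or LS - ES = 14 - 9)
= 5


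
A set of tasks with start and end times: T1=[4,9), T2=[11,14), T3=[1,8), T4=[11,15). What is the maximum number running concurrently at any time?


Check each time point for overlaps:
  t=4: 2 tasks active (T1, T3)
Max concurrent = 2
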